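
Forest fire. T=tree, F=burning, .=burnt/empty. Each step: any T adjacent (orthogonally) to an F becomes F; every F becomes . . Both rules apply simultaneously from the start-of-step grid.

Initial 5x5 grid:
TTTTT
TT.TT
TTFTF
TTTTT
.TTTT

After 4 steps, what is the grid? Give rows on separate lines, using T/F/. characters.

Step 1: 5 trees catch fire, 2 burn out
  TTTTT
  TT.TF
  TF.F.
  TTFTF
  .TTTT
Step 2: 8 trees catch fire, 5 burn out
  TTTTF
  TF.F.
  F....
  TF.F.
  .TFTF
Step 3: 6 trees catch fire, 8 burn out
  TFTF.
  F....
  .....
  F....
  .F.F.
Step 4: 2 trees catch fire, 6 burn out
  F.F..
  .....
  .....
  .....
  .....

F.F..
.....
.....
.....
.....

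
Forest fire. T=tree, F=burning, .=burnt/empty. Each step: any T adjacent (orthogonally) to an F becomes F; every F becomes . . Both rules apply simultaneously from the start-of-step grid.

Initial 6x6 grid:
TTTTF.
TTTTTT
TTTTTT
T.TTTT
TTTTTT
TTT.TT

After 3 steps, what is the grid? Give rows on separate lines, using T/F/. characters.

Step 1: 2 trees catch fire, 1 burn out
  TTTF..
  TTTTFT
  TTTTTT
  T.TTTT
  TTTTTT
  TTT.TT
Step 2: 4 trees catch fire, 2 burn out
  TTF...
  TTTF.F
  TTTTFT
  T.TTTT
  TTTTTT
  TTT.TT
Step 3: 5 trees catch fire, 4 burn out
  TF....
  TTF...
  TTTF.F
  T.TTFT
  TTTTTT
  TTT.TT

TF....
TTF...
TTTF.F
T.TTFT
TTTTTT
TTT.TT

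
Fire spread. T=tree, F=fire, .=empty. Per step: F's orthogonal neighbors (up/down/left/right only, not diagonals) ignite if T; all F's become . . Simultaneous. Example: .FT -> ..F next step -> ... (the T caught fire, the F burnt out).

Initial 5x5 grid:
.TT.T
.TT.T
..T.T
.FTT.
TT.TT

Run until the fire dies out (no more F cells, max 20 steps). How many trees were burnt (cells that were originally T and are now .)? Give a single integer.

Answer: 11

Derivation:
Step 1: +2 fires, +1 burnt (F count now 2)
Step 2: +3 fires, +2 burnt (F count now 3)
Step 3: +2 fires, +3 burnt (F count now 2)
Step 4: +3 fires, +2 burnt (F count now 3)
Step 5: +1 fires, +3 burnt (F count now 1)
Step 6: +0 fires, +1 burnt (F count now 0)
Fire out after step 6
Initially T: 14, now '.': 22
Total burnt (originally-T cells now '.'): 11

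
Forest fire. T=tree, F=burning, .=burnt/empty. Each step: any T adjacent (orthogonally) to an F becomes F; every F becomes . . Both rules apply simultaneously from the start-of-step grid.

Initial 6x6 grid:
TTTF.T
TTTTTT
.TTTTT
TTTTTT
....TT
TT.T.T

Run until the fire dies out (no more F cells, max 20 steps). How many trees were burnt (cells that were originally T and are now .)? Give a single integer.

Step 1: +2 fires, +1 burnt (F count now 2)
Step 2: +4 fires, +2 burnt (F count now 4)
Step 3: +6 fires, +4 burnt (F count now 6)
Step 4: +6 fires, +6 burnt (F count now 6)
Step 5: +3 fires, +6 burnt (F count now 3)
Step 6: +2 fires, +3 burnt (F count now 2)
Step 7: +1 fires, +2 burnt (F count now 1)
Step 8: +0 fires, +1 burnt (F count now 0)
Fire out after step 8
Initially T: 27, now '.': 33
Total burnt (originally-T cells now '.'): 24

Answer: 24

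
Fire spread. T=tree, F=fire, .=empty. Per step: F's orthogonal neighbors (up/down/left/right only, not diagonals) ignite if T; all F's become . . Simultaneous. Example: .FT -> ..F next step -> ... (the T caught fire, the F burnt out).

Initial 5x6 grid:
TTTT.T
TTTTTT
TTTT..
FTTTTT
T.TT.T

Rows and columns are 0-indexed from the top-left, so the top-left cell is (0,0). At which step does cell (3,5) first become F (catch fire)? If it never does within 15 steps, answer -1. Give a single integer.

Step 1: cell (3,5)='T' (+3 fires, +1 burnt)
Step 2: cell (3,5)='T' (+3 fires, +3 burnt)
Step 3: cell (3,5)='T' (+5 fires, +3 burnt)
Step 4: cell (3,5)='T' (+5 fires, +5 burnt)
Step 5: cell (3,5)='F' (+3 fires, +5 burnt)
  -> target ignites at step 5
Step 6: cell (3,5)='.' (+3 fires, +3 burnt)
Step 7: cell (3,5)='.' (+1 fires, +3 burnt)
Step 8: cell (3,5)='.' (+1 fires, +1 burnt)
Step 9: cell (3,5)='.' (+0 fires, +1 burnt)
  fire out at step 9

5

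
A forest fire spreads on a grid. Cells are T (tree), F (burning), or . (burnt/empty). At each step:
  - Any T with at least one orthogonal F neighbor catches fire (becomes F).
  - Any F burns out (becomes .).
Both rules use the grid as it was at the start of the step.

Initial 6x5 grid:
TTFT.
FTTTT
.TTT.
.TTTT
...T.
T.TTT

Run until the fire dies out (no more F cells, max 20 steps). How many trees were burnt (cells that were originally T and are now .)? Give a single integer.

Step 1: +5 fires, +2 burnt (F count now 5)
Step 2: +3 fires, +5 burnt (F count now 3)
Step 3: +4 fires, +3 burnt (F count now 4)
Step 4: +1 fires, +4 burnt (F count now 1)
Step 5: +2 fires, +1 burnt (F count now 2)
Step 6: +1 fires, +2 burnt (F count now 1)
Step 7: +2 fires, +1 burnt (F count now 2)
Step 8: +0 fires, +2 burnt (F count now 0)
Fire out after step 8
Initially T: 19, now '.': 29
Total burnt (originally-T cells now '.'): 18

Answer: 18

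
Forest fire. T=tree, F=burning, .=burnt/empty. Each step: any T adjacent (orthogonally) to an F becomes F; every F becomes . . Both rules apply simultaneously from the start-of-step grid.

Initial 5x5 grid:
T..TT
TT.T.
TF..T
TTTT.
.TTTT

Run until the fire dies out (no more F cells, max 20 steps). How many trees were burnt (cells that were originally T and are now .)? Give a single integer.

Answer: 12

Derivation:
Step 1: +3 fires, +1 burnt (F count now 3)
Step 2: +4 fires, +3 burnt (F count now 4)
Step 3: +3 fires, +4 burnt (F count now 3)
Step 4: +1 fires, +3 burnt (F count now 1)
Step 5: +1 fires, +1 burnt (F count now 1)
Step 6: +0 fires, +1 burnt (F count now 0)
Fire out after step 6
Initially T: 16, now '.': 21
Total burnt (originally-T cells now '.'): 12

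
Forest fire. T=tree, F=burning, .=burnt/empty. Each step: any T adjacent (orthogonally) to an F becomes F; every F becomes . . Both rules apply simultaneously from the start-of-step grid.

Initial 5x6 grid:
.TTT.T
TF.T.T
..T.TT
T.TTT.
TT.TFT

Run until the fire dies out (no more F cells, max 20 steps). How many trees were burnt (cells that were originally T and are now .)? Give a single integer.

Answer: 15

Derivation:
Step 1: +5 fires, +2 burnt (F count now 5)
Step 2: +3 fires, +5 burnt (F count now 3)
Step 3: +3 fires, +3 burnt (F count now 3)
Step 4: +3 fires, +3 burnt (F count now 3)
Step 5: +1 fires, +3 burnt (F count now 1)
Step 6: +0 fires, +1 burnt (F count now 0)
Fire out after step 6
Initially T: 18, now '.': 27
Total burnt (originally-T cells now '.'): 15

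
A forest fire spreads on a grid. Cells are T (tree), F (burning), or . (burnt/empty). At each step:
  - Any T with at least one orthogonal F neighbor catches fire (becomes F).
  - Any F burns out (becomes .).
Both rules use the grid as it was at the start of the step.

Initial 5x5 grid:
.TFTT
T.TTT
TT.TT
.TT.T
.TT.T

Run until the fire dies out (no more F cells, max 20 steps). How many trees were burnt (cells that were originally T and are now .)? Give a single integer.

Answer: 10

Derivation:
Step 1: +3 fires, +1 burnt (F count now 3)
Step 2: +2 fires, +3 burnt (F count now 2)
Step 3: +2 fires, +2 burnt (F count now 2)
Step 4: +1 fires, +2 burnt (F count now 1)
Step 5: +1 fires, +1 burnt (F count now 1)
Step 6: +1 fires, +1 burnt (F count now 1)
Step 7: +0 fires, +1 burnt (F count now 0)
Fire out after step 7
Initially T: 17, now '.': 18
Total burnt (originally-T cells now '.'): 10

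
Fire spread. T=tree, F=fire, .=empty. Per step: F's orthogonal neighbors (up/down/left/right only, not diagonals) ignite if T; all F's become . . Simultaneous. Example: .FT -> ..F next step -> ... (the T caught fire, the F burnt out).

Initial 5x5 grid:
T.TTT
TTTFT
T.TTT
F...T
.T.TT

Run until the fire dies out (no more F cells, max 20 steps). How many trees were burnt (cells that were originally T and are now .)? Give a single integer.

Step 1: +5 fires, +2 burnt (F count now 5)
Step 2: +6 fires, +5 burnt (F count now 6)
Step 3: +2 fires, +6 burnt (F count now 2)
Step 4: +1 fires, +2 burnt (F count now 1)
Step 5: +1 fires, +1 burnt (F count now 1)
Step 6: +0 fires, +1 burnt (F count now 0)
Fire out after step 6
Initially T: 16, now '.': 24
Total burnt (originally-T cells now '.'): 15

Answer: 15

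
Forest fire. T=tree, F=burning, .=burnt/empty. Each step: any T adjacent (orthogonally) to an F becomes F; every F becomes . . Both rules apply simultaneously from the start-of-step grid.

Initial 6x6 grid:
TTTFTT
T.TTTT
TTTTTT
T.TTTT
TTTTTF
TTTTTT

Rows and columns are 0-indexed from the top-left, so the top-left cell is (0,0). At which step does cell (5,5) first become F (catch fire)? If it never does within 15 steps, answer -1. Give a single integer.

Step 1: cell (5,5)='F' (+6 fires, +2 burnt)
  -> target ignites at step 1
Step 2: cell (5,5)='.' (+9 fires, +6 burnt)
Step 3: cell (5,5)='.' (+7 fires, +9 burnt)
Step 4: cell (5,5)='.' (+5 fires, +7 burnt)
Step 5: cell (5,5)='.' (+3 fires, +5 burnt)
Step 6: cell (5,5)='.' (+2 fires, +3 burnt)
Step 7: cell (5,5)='.' (+0 fires, +2 burnt)
  fire out at step 7

1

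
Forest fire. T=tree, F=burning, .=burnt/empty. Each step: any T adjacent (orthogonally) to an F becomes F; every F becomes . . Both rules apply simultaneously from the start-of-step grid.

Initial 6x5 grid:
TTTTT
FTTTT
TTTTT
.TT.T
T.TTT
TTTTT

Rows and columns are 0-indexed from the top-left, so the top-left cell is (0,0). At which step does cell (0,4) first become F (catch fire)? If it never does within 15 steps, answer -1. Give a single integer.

Step 1: cell (0,4)='T' (+3 fires, +1 burnt)
Step 2: cell (0,4)='T' (+3 fires, +3 burnt)
Step 3: cell (0,4)='T' (+4 fires, +3 burnt)
Step 4: cell (0,4)='T' (+4 fires, +4 burnt)
Step 5: cell (0,4)='F' (+3 fires, +4 burnt)
  -> target ignites at step 5
Step 6: cell (0,4)='.' (+3 fires, +3 burnt)
Step 7: cell (0,4)='.' (+3 fires, +3 burnt)
Step 8: cell (0,4)='.' (+2 fires, +3 burnt)
Step 9: cell (0,4)='.' (+1 fires, +2 burnt)
Step 10: cell (0,4)='.' (+0 fires, +1 burnt)
  fire out at step 10

5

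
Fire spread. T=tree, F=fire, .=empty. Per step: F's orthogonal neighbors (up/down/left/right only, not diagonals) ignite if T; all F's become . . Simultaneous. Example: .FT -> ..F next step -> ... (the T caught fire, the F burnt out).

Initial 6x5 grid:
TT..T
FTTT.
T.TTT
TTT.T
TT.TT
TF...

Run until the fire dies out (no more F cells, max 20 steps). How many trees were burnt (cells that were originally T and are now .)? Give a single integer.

Answer: 18

Derivation:
Step 1: +5 fires, +2 burnt (F count now 5)
Step 2: +5 fires, +5 burnt (F count now 5)
Step 3: +3 fires, +5 burnt (F count now 3)
Step 4: +1 fires, +3 burnt (F count now 1)
Step 5: +1 fires, +1 burnt (F count now 1)
Step 6: +1 fires, +1 burnt (F count now 1)
Step 7: +1 fires, +1 burnt (F count now 1)
Step 8: +1 fires, +1 burnt (F count now 1)
Step 9: +0 fires, +1 burnt (F count now 0)
Fire out after step 9
Initially T: 19, now '.': 29
Total burnt (originally-T cells now '.'): 18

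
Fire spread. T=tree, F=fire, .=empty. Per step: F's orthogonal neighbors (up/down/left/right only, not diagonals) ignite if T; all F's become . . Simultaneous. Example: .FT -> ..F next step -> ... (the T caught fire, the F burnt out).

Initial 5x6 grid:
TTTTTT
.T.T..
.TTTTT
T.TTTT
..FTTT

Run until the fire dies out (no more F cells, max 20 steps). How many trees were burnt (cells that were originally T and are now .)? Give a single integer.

Step 1: +2 fires, +1 burnt (F count now 2)
Step 2: +3 fires, +2 burnt (F count now 3)
Step 3: +4 fires, +3 burnt (F count now 4)
Step 4: +4 fires, +4 burnt (F count now 4)
Step 5: +3 fires, +4 burnt (F count now 3)
Step 6: +3 fires, +3 burnt (F count now 3)
Step 7: +1 fires, +3 burnt (F count now 1)
Step 8: +0 fires, +1 burnt (F count now 0)
Fire out after step 8
Initially T: 21, now '.': 29
Total burnt (originally-T cells now '.'): 20

Answer: 20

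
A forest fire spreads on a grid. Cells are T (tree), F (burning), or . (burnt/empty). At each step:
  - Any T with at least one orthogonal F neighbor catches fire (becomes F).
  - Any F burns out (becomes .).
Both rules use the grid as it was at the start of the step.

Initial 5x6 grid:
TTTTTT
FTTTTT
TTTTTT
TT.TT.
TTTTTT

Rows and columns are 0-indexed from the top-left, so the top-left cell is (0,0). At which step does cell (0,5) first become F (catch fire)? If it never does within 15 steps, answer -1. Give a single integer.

Step 1: cell (0,5)='T' (+3 fires, +1 burnt)
Step 2: cell (0,5)='T' (+4 fires, +3 burnt)
Step 3: cell (0,5)='T' (+5 fires, +4 burnt)
Step 4: cell (0,5)='T' (+4 fires, +5 burnt)
Step 5: cell (0,5)='T' (+5 fires, +4 burnt)
Step 6: cell (0,5)='F' (+4 fires, +5 burnt)
  -> target ignites at step 6
Step 7: cell (0,5)='.' (+1 fires, +4 burnt)
Step 8: cell (0,5)='.' (+1 fires, +1 burnt)
Step 9: cell (0,5)='.' (+0 fires, +1 burnt)
  fire out at step 9

6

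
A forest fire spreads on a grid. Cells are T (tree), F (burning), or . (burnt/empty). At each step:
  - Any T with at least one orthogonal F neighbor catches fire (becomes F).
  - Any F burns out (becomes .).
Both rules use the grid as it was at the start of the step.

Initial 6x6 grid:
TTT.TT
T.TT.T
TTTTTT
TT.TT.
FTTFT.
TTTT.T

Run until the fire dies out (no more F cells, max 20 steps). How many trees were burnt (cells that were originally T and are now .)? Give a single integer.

Step 1: +7 fires, +2 burnt (F count now 7)
Step 2: +6 fires, +7 burnt (F count now 6)
Step 3: +5 fires, +6 burnt (F count now 5)
Step 4: +3 fires, +5 burnt (F count now 3)
Step 5: +3 fires, +3 burnt (F count now 3)
Step 6: +1 fires, +3 burnt (F count now 1)
Step 7: +1 fires, +1 burnt (F count now 1)
Step 8: +0 fires, +1 burnt (F count now 0)
Fire out after step 8
Initially T: 27, now '.': 35
Total burnt (originally-T cells now '.'): 26

Answer: 26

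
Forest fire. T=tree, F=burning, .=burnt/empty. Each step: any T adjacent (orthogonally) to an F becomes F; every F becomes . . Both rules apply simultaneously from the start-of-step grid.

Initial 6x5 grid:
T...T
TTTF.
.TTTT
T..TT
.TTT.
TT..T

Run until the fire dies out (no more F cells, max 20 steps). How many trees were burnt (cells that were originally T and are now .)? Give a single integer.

Step 1: +2 fires, +1 burnt (F count now 2)
Step 2: +4 fires, +2 burnt (F count now 4)
Step 3: +4 fires, +4 burnt (F count now 4)
Step 4: +2 fires, +4 burnt (F count now 2)
Step 5: +1 fires, +2 burnt (F count now 1)
Step 6: +1 fires, +1 burnt (F count now 1)
Step 7: +1 fires, +1 burnt (F count now 1)
Step 8: +0 fires, +1 burnt (F count now 0)
Fire out after step 8
Initially T: 18, now '.': 27
Total burnt (originally-T cells now '.'): 15

Answer: 15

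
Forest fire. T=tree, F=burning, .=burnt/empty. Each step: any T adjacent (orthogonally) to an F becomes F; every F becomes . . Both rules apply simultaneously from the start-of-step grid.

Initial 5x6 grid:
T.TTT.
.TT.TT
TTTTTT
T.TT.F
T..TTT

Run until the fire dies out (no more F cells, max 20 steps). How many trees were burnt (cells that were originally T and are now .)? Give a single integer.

Step 1: +2 fires, +1 burnt (F count now 2)
Step 2: +3 fires, +2 burnt (F count now 3)
Step 3: +3 fires, +3 burnt (F count now 3)
Step 4: +3 fires, +3 burnt (F count now 3)
Step 5: +4 fires, +3 burnt (F count now 4)
Step 6: +3 fires, +4 burnt (F count now 3)
Step 7: +1 fires, +3 burnt (F count now 1)
Step 8: +1 fires, +1 burnt (F count now 1)
Step 9: +0 fires, +1 burnt (F count now 0)
Fire out after step 9
Initially T: 21, now '.': 29
Total burnt (originally-T cells now '.'): 20

Answer: 20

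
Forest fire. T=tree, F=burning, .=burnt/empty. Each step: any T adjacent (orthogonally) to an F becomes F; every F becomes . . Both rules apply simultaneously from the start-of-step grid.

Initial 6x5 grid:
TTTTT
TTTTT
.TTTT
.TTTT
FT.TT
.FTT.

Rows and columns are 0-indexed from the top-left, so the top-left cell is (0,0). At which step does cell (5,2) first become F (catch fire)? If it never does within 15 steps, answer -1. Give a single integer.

Step 1: cell (5,2)='F' (+2 fires, +2 burnt)
  -> target ignites at step 1
Step 2: cell (5,2)='.' (+2 fires, +2 burnt)
Step 3: cell (5,2)='.' (+3 fires, +2 burnt)
Step 4: cell (5,2)='.' (+4 fires, +3 burnt)
Step 5: cell (5,2)='.' (+5 fires, +4 burnt)
Step 6: cell (5,2)='.' (+4 fires, +5 burnt)
Step 7: cell (5,2)='.' (+2 fires, +4 burnt)
Step 8: cell (5,2)='.' (+1 fires, +2 burnt)
Step 9: cell (5,2)='.' (+0 fires, +1 burnt)
  fire out at step 9

1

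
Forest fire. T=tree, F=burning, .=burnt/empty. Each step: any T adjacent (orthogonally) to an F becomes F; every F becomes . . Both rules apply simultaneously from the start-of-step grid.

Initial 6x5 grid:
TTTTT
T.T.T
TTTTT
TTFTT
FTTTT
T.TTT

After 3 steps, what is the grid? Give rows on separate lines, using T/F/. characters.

Step 1: 7 trees catch fire, 2 burn out
  TTTTT
  T.T.T
  TTFTT
  FF.FT
  .FFTT
  F.TTT
Step 2: 7 trees catch fire, 7 burn out
  TTTTT
  T.F.T
  FF.FT
  ....F
  ...FT
  ..FTT
Step 3: 5 trees catch fire, 7 burn out
  TTFTT
  F...T
  ....F
  .....
  ....F
  ...FT

TTFTT
F...T
....F
.....
....F
...FT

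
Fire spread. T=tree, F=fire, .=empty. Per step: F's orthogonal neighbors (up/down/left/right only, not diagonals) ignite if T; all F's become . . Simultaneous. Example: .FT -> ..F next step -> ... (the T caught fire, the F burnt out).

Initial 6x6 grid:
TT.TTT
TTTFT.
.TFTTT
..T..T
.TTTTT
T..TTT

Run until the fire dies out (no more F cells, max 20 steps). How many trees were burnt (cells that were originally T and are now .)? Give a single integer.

Step 1: +6 fires, +2 burnt (F count now 6)
Step 2: +4 fires, +6 burnt (F count now 4)
Step 3: +6 fires, +4 burnt (F count now 6)
Step 4: +4 fires, +6 burnt (F count now 4)
Step 5: +2 fires, +4 burnt (F count now 2)
Step 6: +1 fires, +2 burnt (F count now 1)
Step 7: +0 fires, +1 burnt (F count now 0)
Fire out after step 7
Initially T: 24, now '.': 35
Total burnt (originally-T cells now '.'): 23

Answer: 23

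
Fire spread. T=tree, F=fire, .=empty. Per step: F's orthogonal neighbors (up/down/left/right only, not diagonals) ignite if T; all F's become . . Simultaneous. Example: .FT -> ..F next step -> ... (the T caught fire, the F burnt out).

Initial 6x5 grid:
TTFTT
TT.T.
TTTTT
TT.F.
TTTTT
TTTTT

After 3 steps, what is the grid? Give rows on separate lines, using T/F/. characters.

Step 1: 4 trees catch fire, 2 burn out
  TF.FT
  TT.T.
  TTTFT
  TT...
  TTTFT
  TTTTT
Step 2: 9 trees catch fire, 4 burn out
  F...F
  TF.F.
  TTF.F
  TT...
  TTF.F
  TTTFT
Step 3: 5 trees catch fire, 9 burn out
  .....
  F....
  TF...
  TT...
  TF...
  TTF.F

.....
F....
TF...
TT...
TF...
TTF.F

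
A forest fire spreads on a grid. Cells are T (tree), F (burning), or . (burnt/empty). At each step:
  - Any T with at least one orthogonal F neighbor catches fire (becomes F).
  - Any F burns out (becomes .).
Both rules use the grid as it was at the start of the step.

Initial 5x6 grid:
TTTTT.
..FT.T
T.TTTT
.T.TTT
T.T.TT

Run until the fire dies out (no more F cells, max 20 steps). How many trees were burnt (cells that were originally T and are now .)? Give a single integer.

Answer: 16

Derivation:
Step 1: +3 fires, +1 burnt (F count now 3)
Step 2: +3 fires, +3 burnt (F count now 3)
Step 3: +4 fires, +3 burnt (F count now 4)
Step 4: +2 fires, +4 burnt (F count now 2)
Step 5: +3 fires, +2 burnt (F count now 3)
Step 6: +1 fires, +3 burnt (F count now 1)
Step 7: +0 fires, +1 burnt (F count now 0)
Fire out after step 7
Initially T: 20, now '.': 26
Total burnt (originally-T cells now '.'): 16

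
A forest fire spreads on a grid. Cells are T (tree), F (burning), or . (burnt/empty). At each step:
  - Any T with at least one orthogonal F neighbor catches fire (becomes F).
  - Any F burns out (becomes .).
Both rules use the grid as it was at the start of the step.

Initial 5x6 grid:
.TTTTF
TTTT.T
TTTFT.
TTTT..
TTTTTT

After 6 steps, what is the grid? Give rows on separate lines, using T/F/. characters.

Step 1: 6 trees catch fire, 2 burn out
  .TTTF.
  TTTF.F
  TTF.F.
  TTTF..
  TTTTTT
Step 2: 5 trees catch fire, 6 burn out
  .TTF..
  TTF...
  TF....
  TTF...
  TTTFTT
Step 3: 6 trees catch fire, 5 burn out
  .TF...
  TF....
  F.....
  TF....
  TTF.FT
Step 4: 5 trees catch fire, 6 burn out
  .F....
  F.....
  ......
  F.....
  TF...F
Step 5: 1 trees catch fire, 5 burn out
  ......
  ......
  ......
  ......
  F.....
Step 6: 0 trees catch fire, 1 burn out
  ......
  ......
  ......
  ......
  ......

......
......
......
......
......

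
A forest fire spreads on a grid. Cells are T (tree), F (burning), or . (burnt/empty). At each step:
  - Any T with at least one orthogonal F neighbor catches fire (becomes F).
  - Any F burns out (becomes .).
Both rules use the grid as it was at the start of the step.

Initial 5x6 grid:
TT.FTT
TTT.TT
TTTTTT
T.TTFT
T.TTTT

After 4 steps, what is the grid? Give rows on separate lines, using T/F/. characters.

Step 1: 5 trees catch fire, 2 burn out
  TT..FT
  TTT.TT
  TTTTFT
  T.TF.F
  T.TTFT
Step 2: 7 trees catch fire, 5 burn out
  TT...F
  TTT.FT
  TTTF.F
  T.F...
  T.TF.F
Step 3: 3 trees catch fire, 7 burn out
  TT....
  TTT..F
  TTF...
  T.....
  T.F...
Step 4: 2 trees catch fire, 3 burn out
  TT....
  TTF...
  TF....
  T.....
  T.....

TT....
TTF...
TF....
T.....
T.....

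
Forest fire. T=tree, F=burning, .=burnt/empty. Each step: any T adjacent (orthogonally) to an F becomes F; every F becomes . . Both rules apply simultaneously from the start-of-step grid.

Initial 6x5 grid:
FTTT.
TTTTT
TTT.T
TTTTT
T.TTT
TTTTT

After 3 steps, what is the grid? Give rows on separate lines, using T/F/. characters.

Step 1: 2 trees catch fire, 1 burn out
  .FTT.
  FTTTT
  TTT.T
  TTTTT
  T.TTT
  TTTTT
Step 2: 3 trees catch fire, 2 burn out
  ..FT.
  .FTTT
  FTT.T
  TTTTT
  T.TTT
  TTTTT
Step 3: 4 trees catch fire, 3 burn out
  ...F.
  ..FTT
  .FT.T
  FTTTT
  T.TTT
  TTTTT

...F.
..FTT
.FT.T
FTTTT
T.TTT
TTTTT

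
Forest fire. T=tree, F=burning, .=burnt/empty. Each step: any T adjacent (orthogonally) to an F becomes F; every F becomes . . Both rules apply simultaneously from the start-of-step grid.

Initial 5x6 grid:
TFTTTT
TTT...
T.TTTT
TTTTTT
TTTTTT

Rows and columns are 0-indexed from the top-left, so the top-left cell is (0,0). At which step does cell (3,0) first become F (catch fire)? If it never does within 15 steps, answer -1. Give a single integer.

Step 1: cell (3,0)='T' (+3 fires, +1 burnt)
Step 2: cell (3,0)='T' (+3 fires, +3 burnt)
Step 3: cell (3,0)='T' (+3 fires, +3 burnt)
Step 4: cell (3,0)='F' (+4 fires, +3 burnt)
  -> target ignites at step 4
Step 5: cell (3,0)='.' (+5 fires, +4 burnt)
Step 6: cell (3,0)='.' (+4 fires, +5 burnt)
Step 7: cell (3,0)='.' (+2 fires, +4 burnt)
Step 8: cell (3,0)='.' (+1 fires, +2 burnt)
Step 9: cell (3,0)='.' (+0 fires, +1 burnt)
  fire out at step 9

4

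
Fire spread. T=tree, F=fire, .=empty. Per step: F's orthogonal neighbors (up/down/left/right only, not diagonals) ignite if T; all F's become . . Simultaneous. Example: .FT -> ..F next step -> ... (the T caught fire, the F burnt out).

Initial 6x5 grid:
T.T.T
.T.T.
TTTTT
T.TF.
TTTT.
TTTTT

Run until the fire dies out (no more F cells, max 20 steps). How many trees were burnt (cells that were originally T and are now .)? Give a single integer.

Step 1: +3 fires, +1 burnt (F count now 3)
Step 2: +5 fires, +3 burnt (F count now 5)
Step 3: +4 fires, +5 burnt (F count now 4)
Step 4: +4 fires, +4 burnt (F count now 4)
Step 5: +2 fires, +4 burnt (F count now 2)
Step 6: +0 fires, +2 burnt (F count now 0)
Fire out after step 6
Initially T: 21, now '.': 27
Total burnt (originally-T cells now '.'): 18

Answer: 18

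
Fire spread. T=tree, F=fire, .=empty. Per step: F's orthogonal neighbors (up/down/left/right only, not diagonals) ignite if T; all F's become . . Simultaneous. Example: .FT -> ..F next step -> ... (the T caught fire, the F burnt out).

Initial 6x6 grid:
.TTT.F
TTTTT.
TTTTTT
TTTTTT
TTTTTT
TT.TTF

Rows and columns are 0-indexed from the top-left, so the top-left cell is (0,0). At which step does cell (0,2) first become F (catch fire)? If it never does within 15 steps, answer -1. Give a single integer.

Step 1: cell (0,2)='T' (+2 fires, +2 burnt)
Step 2: cell (0,2)='T' (+3 fires, +2 burnt)
Step 3: cell (0,2)='T' (+3 fires, +3 burnt)
Step 4: cell (0,2)='T' (+3 fires, +3 burnt)
Step 5: cell (0,2)='T' (+4 fires, +3 burnt)
Step 6: cell (0,2)='T' (+5 fires, +4 burnt)
Step 7: cell (0,2)='T' (+5 fires, +5 burnt)
Step 8: cell (0,2)='F' (+3 fires, +5 burnt)
  -> target ignites at step 8
Step 9: cell (0,2)='.' (+2 fires, +3 burnt)
Step 10: cell (0,2)='.' (+0 fires, +2 burnt)
  fire out at step 10

8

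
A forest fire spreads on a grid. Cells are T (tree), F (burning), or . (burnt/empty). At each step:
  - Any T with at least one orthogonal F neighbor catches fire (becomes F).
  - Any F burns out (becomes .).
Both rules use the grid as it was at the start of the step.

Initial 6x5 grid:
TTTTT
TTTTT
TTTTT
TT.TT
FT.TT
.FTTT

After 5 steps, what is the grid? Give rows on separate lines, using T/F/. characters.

Step 1: 3 trees catch fire, 2 burn out
  TTTTT
  TTTTT
  TTTTT
  FT.TT
  .F.TT
  ..FTT
Step 2: 3 trees catch fire, 3 burn out
  TTTTT
  TTTTT
  FTTTT
  .F.TT
  ...TT
  ...FT
Step 3: 4 trees catch fire, 3 burn out
  TTTTT
  FTTTT
  .FTTT
  ...TT
  ...FT
  ....F
Step 4: 5 trees catch fire, 4 burn out
  FTTTT
  .FTTT
  ..FTT
  ...FT
  ....F
  .....
Step 5: 4 trees catch fire, 5 burn out
  .FTTT
  ..FTT
  ...FT
  ....F
  .....
  .....

.FTTT
..FTT
...FT
....F
.....
.....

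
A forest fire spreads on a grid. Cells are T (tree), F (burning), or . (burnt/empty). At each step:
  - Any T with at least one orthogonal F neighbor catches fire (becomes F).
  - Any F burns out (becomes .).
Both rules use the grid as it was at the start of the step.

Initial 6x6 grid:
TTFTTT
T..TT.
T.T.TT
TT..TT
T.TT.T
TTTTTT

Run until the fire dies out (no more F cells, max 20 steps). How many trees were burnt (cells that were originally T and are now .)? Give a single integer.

Step 1: +2 fires, +1 burnt (F count now 2)
Step 2: +3 fires, +2 burnt (F count now 3)
Step 3: +3 fires, +3 burnt (F count now 3)
Step 4: +2 fires, +3 burnt (F count now 2)
Step 5: +3 fires, +2 burnt (F count now 3)
Step 6: +3 fires, +3 burnt (F count now 3)
Step 7: +2 fires, +3 burnt (F count now 2)
Step 8: +2 fires, +2 burnt (F count now 2)
Step 9: +2 fires, +2 burnt (F count now 2)
Step 10: +2 fires, +2 burnt (F count now 2)
Step 11: +1 fires, +2 burnt (F count now 1)
Step 12: +0 fires, +1 burnt (F count now 0)
Fire out after step 12
Initially T: 26, now '.': 35
Total burnt (originally-T cells now '.'): 25

Answer: 25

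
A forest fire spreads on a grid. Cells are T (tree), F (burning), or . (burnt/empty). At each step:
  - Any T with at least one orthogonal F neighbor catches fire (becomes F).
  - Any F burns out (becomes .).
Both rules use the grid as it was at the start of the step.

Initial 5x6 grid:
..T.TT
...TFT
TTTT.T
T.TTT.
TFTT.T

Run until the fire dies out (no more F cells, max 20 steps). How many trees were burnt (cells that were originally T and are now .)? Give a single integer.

Step 1: +5 fires, +2 burnt (F count now 5)
Step 2: +6 fires, +5 burnt (F count now 6)
Step 3: +3 fires, +6 burnt (F count now 3)
Step 4: +2 fires, +3 burnt (F count now 2)
Step 5: +0 fires, +2 burnt (F count now 0)
Fire out after step 5
Initially T: 18, now '.': 28
Total burnt (originally-T cells now '.'): 16

Answer: 16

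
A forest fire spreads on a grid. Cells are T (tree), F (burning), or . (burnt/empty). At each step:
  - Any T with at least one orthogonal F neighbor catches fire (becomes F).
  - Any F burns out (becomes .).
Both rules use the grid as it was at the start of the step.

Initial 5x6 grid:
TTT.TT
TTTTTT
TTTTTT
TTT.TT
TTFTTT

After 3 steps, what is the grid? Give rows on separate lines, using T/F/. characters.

Step 1: 3 trees catch fire, 1 burn out
  TTT.TT
  TTTTTT
  TTTTTT
  TTF.TT
  TF.FTT
Step 2: 4 trees catch fire, 3 burn out
  TTT.TT
  TTTTTT
  TTFTTT
  TF..TT
  F...FT
Step 3: 6 trees catch fire, 4 burn out
  TTT.TT
  TTFTTT
  TF.FTT
  F...FT
  .....F

TTT.TT
TTFTTT
TF.FTT
F...FT
.....F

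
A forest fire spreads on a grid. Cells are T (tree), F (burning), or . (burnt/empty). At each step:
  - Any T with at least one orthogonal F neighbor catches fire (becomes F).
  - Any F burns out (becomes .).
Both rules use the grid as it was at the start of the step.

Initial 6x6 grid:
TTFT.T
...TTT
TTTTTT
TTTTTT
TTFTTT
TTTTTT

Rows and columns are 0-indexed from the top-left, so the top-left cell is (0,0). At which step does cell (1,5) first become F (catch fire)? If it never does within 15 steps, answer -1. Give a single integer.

Step 1: cell (1,5)='T' (+6 fires, +2 burnt)
Step 2: cell (1,5)='T' (+9 fires, +6 burnt)
Step 3: cell (1,5)='T' (+8 fires, +9 burnt)
Step 4: cell (1,5)='F' (+5 fires, +8 burnt)
  -> target ignites at step 4
Step 5: cell (1,5)='.' (+2 fires, +5 burnt)
Step 6: cell (1,5)='.' (+0 fires, +2 burnt)
  fire out at step 6

4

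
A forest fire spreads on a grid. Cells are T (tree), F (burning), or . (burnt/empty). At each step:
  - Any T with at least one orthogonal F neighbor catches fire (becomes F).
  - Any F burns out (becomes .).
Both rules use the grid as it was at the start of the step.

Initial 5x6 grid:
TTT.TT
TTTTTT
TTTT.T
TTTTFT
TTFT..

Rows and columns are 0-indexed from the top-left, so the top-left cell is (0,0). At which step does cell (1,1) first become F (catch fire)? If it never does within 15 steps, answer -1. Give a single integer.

Step 1: cell (1,1)='T' (+5 fires, +2 burnt)
Step 2: cell (1,1)='T' (+5 fires, +5 burnt)
Step 3: cell (1,1)='T' (+5 fires, +5 burnt)
Step 4: cell (1,1)='F' (+5 fires, +5 burnt)
  -> target ignites at step 4
Step 5: cell (1,1)='.' (+3 fires, +5 burnt)
Step 6: cell (1,1)='.' (+1 fires, +3 burnt)
Step 7: cell (1,1)='.' (+0 fires, +1 burnt)
  fire out at step 7

4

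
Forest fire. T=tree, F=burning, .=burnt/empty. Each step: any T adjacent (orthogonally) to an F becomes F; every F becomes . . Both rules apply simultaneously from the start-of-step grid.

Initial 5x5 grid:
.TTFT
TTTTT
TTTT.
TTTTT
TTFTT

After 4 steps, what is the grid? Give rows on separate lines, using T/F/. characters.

Step 1: 6 trees catch fire, 2 burn out
  .TF.F
  TTTFT
  TTTT.
  TTFTT
  TF.FT
Step 2: 9 trees catch fire, 6 burn out
  .F...
  TTF.F
  TTFF.
  TF.FT
  F...F
Step 3: 4 trees catch fire, 9 burn out
  .....
  TF...
  TF...
  F...F
  .....
Step 4: 2 trees catch fire, 4 burn out
  .....
  F....
  F....
  .....
  .....

.....
F....
F....
.....
.....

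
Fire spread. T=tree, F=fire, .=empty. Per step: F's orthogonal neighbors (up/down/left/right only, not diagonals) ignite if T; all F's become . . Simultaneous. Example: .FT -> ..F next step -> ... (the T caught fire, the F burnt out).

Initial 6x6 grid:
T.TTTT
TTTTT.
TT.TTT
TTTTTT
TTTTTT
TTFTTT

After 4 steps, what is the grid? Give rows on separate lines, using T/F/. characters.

Step 1: 3 trees catch fire, 1 burn out
  T.TTTT
  TTTTT.
  TT.TTT
  TTTTTT
  TTFTTT
  TF.FTT
Step 2: 5 trees catch fire, 3 burn out
  T.TTTT
  TTTTT.
  TT.TTT
  TTFTTT
  TF.FTT
  F...FT
Step 3: 5 trees catch fire, 5 burn out
  T.TTTT
  TTTTT.
  TT.TTT
  TF.FTT
  F...FT
  .....F
Step 4: 5 trees catch fire, 5 burn out
  T.TTTT
  TTTTT.
  TF.FTT
  F...FT
  .....F
  ......

T.TTTT
TTTTT.
TF.FTT
F...FT
.....F
......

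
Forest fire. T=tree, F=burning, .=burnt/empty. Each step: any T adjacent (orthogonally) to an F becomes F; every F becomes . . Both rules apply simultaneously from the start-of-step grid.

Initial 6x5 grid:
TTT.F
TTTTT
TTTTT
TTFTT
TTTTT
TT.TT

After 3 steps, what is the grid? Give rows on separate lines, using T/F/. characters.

Step 1: 5 trees catch fire, 2 burn out
  TTT..
  TTTTF
  TTFTT
  TF.FT
  TTFTT
  TT.TT
Step 2: 9 trees catch fire, 5 burn out
  TTT..
  TTFF.
  TF.FF
  F...F
  TF.FT
  TT.TT
Step 3: 7 trees catch fire, 9 burn out
  TTF..
  TF...
  F....
  .....
  F...F
  TF.FT

TTF..
TF...
F....
.....
F...F
TF.FT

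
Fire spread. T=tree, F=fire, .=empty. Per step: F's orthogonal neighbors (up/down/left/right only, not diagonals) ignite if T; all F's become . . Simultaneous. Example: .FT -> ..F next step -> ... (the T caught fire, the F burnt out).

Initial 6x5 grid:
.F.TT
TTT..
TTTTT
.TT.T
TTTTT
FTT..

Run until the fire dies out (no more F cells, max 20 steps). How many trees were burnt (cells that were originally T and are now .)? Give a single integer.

Step 1: +3 fires, +2 burnt (F count now 3)
Step 2: +5 fires, +3 burnt (F count now 5)
Step 3: +4 fires, +5 burnt (F count now 4)
Step 4: +3 fires, +4 burnt (F count now 3)
Step 5: +2 fires, +3 burnt (F count now 2)
Step 6: +1 fires, +2 burnt (F count now 1)
Step 7: +0 fires, +1 burnt (F count now 0)
Fire out after step 7
Initially T: 20, now '.': 28
Total burnt (originally-T cells now '.'): 18

Answer: 18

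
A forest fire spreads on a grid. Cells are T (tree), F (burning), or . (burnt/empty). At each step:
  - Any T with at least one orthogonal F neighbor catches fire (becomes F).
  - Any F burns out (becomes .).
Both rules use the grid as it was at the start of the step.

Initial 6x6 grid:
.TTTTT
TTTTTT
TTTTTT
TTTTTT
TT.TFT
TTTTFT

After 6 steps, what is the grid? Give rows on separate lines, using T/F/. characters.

Step 1: 5 trees catch fire, 2 burn out
  .TTTTT
  TTTTTT
  TTTTTT
  TTTTFT
  TT.F.F
  TTTF.F
Step 2: 4 trees catch fire, 5 burn out
  .TTTTT
  TTTTTT
  TTTTFT
  TTTF.F
  TT....
  TTF...
Step 3: 5 trees catch fire, 4 burn out
  .TTTTT
  TTTTFT
  TTTF.F
  TTF...
  TT....
  TF....
Step 4: 7 trees catch fire, 5 burn out
  .TTTFT
  TTTF.F
  TTF...
  TF....
  TF....
  F.....
Step 5: 6 trees catch fire, 7 burn out
  .TTF.F
  TTF...
  TF....
  F.....
  F.....
  ......
Step 6: 3 trees catch fire, 6 burn out
  .TF...
  TF....
  F.....
  ......
  ......
  ......

.TF...
TF....
F.....
......
......
......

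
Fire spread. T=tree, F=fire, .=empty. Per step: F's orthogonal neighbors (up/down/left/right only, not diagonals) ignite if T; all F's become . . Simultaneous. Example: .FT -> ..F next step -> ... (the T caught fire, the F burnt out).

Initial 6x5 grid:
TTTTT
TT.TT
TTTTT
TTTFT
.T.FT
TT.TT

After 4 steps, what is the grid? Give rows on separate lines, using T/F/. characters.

Step 1: 5 trees catch fire, 2 burn out
  TTTTT
  TT.TT
  TTTFT
  TTF.F
  .T..F
  TT.FT
Step 2: 5 trees catch fire, 5 burn out
  TTTTT
  TT.FT
  TTF.F
  TF...
  .T...
  TT..F
Step 3: 5 trees catch fire, 5 burn out
  TTTFT
  TT..F
  TF...
  F....
  .F...
  TT...
Step 4: 5 trees catch fire, 5 burn out
  TTF.F
  TF...
  F....
  .....
  .....
  TF...

TTF.F
TF...
F....
.....
.....
TF...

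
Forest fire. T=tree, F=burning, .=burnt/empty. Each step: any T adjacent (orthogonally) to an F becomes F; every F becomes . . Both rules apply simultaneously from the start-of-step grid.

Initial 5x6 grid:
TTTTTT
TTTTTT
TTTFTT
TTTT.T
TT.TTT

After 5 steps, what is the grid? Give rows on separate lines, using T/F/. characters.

Step 1: 4 trees catch fire, 1 burn out
  TTTTTT
  TTTFTT
  TTF.FT
  TTTF.T
  TT.TTT
Step 2: 7 trees catch fire, 4 burn out
  TTTFTT
  TTF.FT
  TF...F
  TTF..T
  TT.FTT
Step 3: 8 trees catch fire, 7 burn out
  TTF.FT
  TF...F
  F.....
  TF...F
  TT..FT
Step 4: 6 trees catch fire, 8 burn out
  TF...F
  F.....
  ......
  F.....
  TF...F
Step 5: 2 trees catch fire, 6 burn out
  F.....
  ......
  ......
  ......
  F.....

F.....
......
......
......
F.....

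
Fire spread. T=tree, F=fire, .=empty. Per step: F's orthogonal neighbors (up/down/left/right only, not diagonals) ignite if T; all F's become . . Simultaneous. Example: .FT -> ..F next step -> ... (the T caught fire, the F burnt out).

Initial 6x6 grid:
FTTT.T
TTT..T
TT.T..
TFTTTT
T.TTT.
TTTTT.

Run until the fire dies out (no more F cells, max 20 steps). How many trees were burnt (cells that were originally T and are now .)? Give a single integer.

Step 1: +5 fires, +2 burnt (F count now 5)
Step 2: +6 fires, +5 burnt (F count now 6)
Step 3: +7 fires, +6 burnt (F count now 7)
Step 4: +4 fires, +7 burnt (F count now 4)
Step 5: +1 fires, +4 burnt (F count now 1)
Step 6: +0 fires, +1 burnt (F count now 0)
Fire out after step 6
Initially T: 25, now '.': 34
Total burnt (originally-T cells now '.'): 23

Answer: 23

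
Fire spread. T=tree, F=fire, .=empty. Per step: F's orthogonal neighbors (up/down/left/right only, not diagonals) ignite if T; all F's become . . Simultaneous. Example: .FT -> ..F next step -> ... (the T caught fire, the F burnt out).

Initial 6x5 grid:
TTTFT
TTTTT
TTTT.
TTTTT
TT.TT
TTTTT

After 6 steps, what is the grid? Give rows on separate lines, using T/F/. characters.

Step 1: 3 trees catch fire, 1 burn out
  TTF.F
  TTTFT
  TTTT.
  TTTTT
  TT.TT
  TTTTT
Step 2: 4 trees catch fire, 3 burn out
  TF...
  TTF.F
  TTTF.
  TTTTT
  TT.TT
  TTTTT
Step 3: 4 trees catch fire, 4 burn out
  F....
  TF...
  TTF..
  TTTFT
  TT.TT
  TTTTT
Step 4: 5 trees catch fire, 4 burn out
  .....
  F....
  TF...
  TTF.F
  TT.FT
  TTTTT
Step 5: 4 trees catch fire, 5 burn out
  .....
  .....
  F....
  TF...
  TT..F
  TTTFT
Step 6: 4 trees catch fire, 4 burn out
  .....
  .....
  .....
  F....
  TF...
  TTF.F

.....
.....
.....
F....
TF...
TTF.F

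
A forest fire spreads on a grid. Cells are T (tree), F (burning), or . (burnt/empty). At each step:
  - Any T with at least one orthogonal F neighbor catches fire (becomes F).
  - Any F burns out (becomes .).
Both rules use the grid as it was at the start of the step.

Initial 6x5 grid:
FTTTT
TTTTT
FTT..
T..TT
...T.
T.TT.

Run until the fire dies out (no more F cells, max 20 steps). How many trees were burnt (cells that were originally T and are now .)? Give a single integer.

Answer: 12

Derivation:
Step 1: +4 fires, +2 burnt (F count now 4)
Step 2: +3 fires, +4 burnt (F count now 3)
Step 3: +2 fires, +3 burnt (F count now 2)
Step 4: +2 fires, +2 burnt (F count now 2)
Step 5: +1 fires, +2 burnt (F count now 1)
Step 6: +0 fires, +1 burnt (F count now 0)
Fire out after step 6
Initially T: 18, now '.': 24
Total burnt (originally-T cells now '.'): 12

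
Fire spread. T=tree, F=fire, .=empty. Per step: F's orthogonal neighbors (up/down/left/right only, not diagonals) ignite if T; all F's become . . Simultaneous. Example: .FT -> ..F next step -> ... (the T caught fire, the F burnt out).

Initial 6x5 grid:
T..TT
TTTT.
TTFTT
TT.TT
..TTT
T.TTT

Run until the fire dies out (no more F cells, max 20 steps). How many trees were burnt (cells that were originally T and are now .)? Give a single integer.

Answer: 21

Derivation:
Step 1: +3 fires, +1 burnt (F count now 3)
Step 2: +6 fires, +3 burnt (F count now 6)
Step 3: +5 fires, +6 burnt (F count now 5)
Step 4: +5 fires, +5 burnt (F count now 5)
Step 5: +2 fires, +5 burnt (F count now 2)
Step 6: +0 fires, +2 burnt (F count now 0)
Fire out after step 6
Initially T: 22, now '.': 29
Total burnt (originally-T cells now '.'): 21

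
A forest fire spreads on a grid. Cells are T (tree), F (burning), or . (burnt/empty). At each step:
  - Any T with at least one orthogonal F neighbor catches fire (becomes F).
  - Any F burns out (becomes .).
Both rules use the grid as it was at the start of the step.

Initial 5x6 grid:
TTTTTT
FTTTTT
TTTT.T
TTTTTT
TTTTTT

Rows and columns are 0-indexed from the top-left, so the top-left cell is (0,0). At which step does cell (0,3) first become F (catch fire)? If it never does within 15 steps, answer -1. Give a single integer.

Step 1: cell (0,3)='T' (+3 fires, +1 burnt)
Step 2: cell (0,3)='T' (+4 fires, +3 burnt)
Step 3: cell (0,3)='T' (+5 fires, +4 burnt)
Step 4: cell (0,3)='F' (+5 fires, +5 burnt)
  -> target ignites at step 4
Step 5: cell (0,3)='.' (+4 fires, +5 burnt)
Step 6: cell (0,3)='.' (+4 fires, +4 burnt)
Step 7: cell (0,3)='.' (+2 fires, +4 burnt)
Step 8: cell (0,3)='.' (+1 fires, +2 burnt)
Step 9: cell (0,3)='.' (+0 fires, +1 burnt)
  fire out at step 9

4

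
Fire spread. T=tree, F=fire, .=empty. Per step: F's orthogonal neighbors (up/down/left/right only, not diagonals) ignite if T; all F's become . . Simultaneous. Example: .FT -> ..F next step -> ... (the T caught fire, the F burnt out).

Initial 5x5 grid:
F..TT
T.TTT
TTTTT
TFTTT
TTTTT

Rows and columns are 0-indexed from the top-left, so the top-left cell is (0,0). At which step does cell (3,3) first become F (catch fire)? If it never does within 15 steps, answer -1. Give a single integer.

Step 1: cell (3,3)='T' (+5 fires, +2 burnt)
Step 2: cell (3,3)='F' (+5 fires, +5 burnt)
  -> target ignites at step 2
Step 3: cell (3,3)='.' (+4 fires, +5 burnt)
Step 4: cell (3,3)='.' (+3 fires, +4 burnt)
Step 5: cell (3,3)='.' (+2 fires, +3 burnt)
Step 6: cell (3,3)='.' (+1 fires, +2 burnt)
Step 7: cell (3,3)='.' (+0 fires, +1 burnt)
  fire out at step 7

2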